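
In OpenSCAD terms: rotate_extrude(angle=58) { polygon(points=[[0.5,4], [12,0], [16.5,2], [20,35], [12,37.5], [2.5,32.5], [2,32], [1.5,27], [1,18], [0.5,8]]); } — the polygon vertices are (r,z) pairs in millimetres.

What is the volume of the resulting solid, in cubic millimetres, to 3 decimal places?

Volume = 5844.863 mm³

Profile (r,z), 10 vertices: (0.5,4) (12,0) (16.5,2) (20,35) (12,37.5) (2.5,32.5) (2,32) (1.5,27) (1,18) (0.5,8)
edge 0: (0.5,4)→(12,0)  cross = 0.5·0 − 12·4 = -48.0000; (r_i+r_j)·cross = 12.5·-48.0000 = -600.0000
edge 1: (12,0)→(16.5,2)  cross = 12·2 − 16.5·0 = 24.0000; (r_i+r_j)·cross = 28.5·24.0000 = 684.0000
edge 2: (16.5,2)→(20,35)  cross = 16.5·35 − 20·2 = 537.5000; (r_i+r_j)·cross = 36.5·537.5000 = 19618.7500
edge 3: (20,35)→(12,37.5)  cross = 20·37.5 − 12·35 = 330.0000; (r_i+r_j)·cross = 32·330.0000 = 10560.0000
edge 4: (12,37.5)→(2.5,32.5)  cross = 12·32.5 − 2.5·37.5 = 296.2500; (r_i+r_j)·cross = 14.5·296.2500 = 4295.6250
edge 5: (2.5,32.5)→(2,32)  cross = 2.5·32 − 2·32.5 = 15.0000; (r_i+r_j)·cross = 4.5·15.0000 = 67.5000
edge 6: (2,32)→(1.5,27)  cross = 2·27 − 1.5·32 = 6.0000; (r_i+r_j)·cross = 3.5·6.0000 = 21.0000
edge 7: (1.5,27)→(1,18)  cross = 1.5·18 − 1·27 = 0.0000; (r_i+r_j)·cross = 2.5·0.0000 = 0.0000
edge 8: (1,18)→(0.5,8)  cross = 1·8 − 0.5·18 = -1.0000; (r_i+r_j)·cross = 1.5·-1.0000 = -1.5000
edge 9: (0.5,8)→(0.5,4)  cross = 0.5·4 − 0.5·8 = -2.0000; (r_i+r_j)·cross = 1·-2.0000 = -2.0000
Σcross = 1157.7500 → A = |Σcross|/2 = 578.8750 mm²
Σ(r_i+r_j)·cross = 34643.3750 → first moment M = |Σ|/6 = 5773.8958
R_c = M/A = 5773.8958/578.8750 = 9.9743 mm
θ = 58° = 1.012291 rad
V = θ·R_c·A = 1.012291·9.9743·578.8750 = 5844.863 mm³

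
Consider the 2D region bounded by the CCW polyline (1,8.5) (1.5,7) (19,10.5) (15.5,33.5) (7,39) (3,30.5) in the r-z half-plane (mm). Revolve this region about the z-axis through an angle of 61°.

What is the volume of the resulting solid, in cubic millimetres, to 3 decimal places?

Volume = 4116.007 mm³

Profile (r,z), 6 vertices: (1,8.5) (1.5,7) (19,10.5) (15.5,33.5) (7,39) (3,30.5)
edge 0: (1,8.5)→(1.5,7)  cross = 1·7 − 1.5·8.5 = -5.7500; (r_i+r_j)·cross = 2.5·-5.7500 = -14.3750
edge 1: (1.5,7)→(19,10.5)  cross = 1.5·10.5 − 19·7 = -117.2500; (r_i+r_j)·cross = 20.5·-117.2500 = -2403.6250
edge 2: (19,10.5)→(15.5,33.5)  cross = 19·33.5 − 15.5·10.5 = 473.7500; (r_i+r_j)·cross = 34.5·473.7500 = 16344.3750
edge 3: (15.5,33.5)→(7,39)  cross = 15.5·39 − 7·33.5 = 370.0000; (r_i+r_j)·cross = 22.5·370.0000 = 8325.0000
edge 4: (7,39)→(3,30.5)  cross = 7·30.5 − 3·39 = 96.5000; (r_i+r_j)·cross = 10·96.5000 = 965.0000
edge 5: (3,30.5)→(1,8.5)  cross = 3·8.5 − 1·30.5 = -5.0000; (r_i+r_j)·cross = 4·-5.0000 = -20.0000
Σcross = 812.2500 → A = |Σcross|/2 = 406.1250 mm²
Σ(r_i+r_j)·cross = 23196.3750 → first moment M = |Σ|/6 = 3866.0625
R_c = M/A = 3866.0625/406.1250 = 9.5194 mm
θ = 61° = 1.064651 rad
V = θ·R_c·A = 1.064651·9.5194·406.1250 = 4116.007 mm³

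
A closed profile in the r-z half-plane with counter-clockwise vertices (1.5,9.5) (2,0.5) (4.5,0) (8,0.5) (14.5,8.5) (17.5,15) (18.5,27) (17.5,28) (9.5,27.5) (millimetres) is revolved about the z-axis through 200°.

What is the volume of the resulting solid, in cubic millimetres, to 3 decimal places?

Volume = 10777.554 mm³

Profile (r,z), 9 vertices: (1.5,9.5) (2,0.5) (4.5,0) (8,0.5) (14.5,8.5) (17.5,15) (18.5,27) (17.5,28) (9.5,27.5)
edge 0: (1.5,9.5)→(2,0.5)  cross = 1.5·0.5 − 2·9.5 = -18.2500; (r_i+r_j)·cross = 3.5·-18.2500 = -63.8750
edge 1: (2,0.5)→(4.5,0)  cross = 2·0 − 4.5·0.5 = -2.2500; (r_i+r_j)·cross = 6.5·-2.2500 = -14.6250
edge 2: (4.5,0)→(8,0.5)  cross = 4.5·0.5 − 8·0 = 2.2500; (r_i+r_j)·cross = 12.5·2.2500 = 28.1250
edge 3: (8,0.5)→(14.5,8.5)  cross = 8·8.5 − 14.5·0.5 = 60.7500; (r_i+r_j)·cross = 22.5·60.7500 = 1366.8750
edge 4: (14.5,8.5)→(17.5,15)  cross = 14.5·15 − 17.5·8.5 = 68.7500; (r_i+r_j)·cross = 32·68.7500 = 2200.0000
edge 5: (17.5,15)→(18.5,27)  cross = 17.5·27 − 18.5·15 = 195.0000; (r_i+r_j)·cross = 36·195.0000 = 7020.0000
edge 6: (18.5,27)→(17.5,28)  cross = 18.5·28 − 17.5·27 = 45.5000; (r_i+r_j)·cross = 36·45.5000 = 1638.0000
edge 7: (17.5,28)→(9.5,27.5)  cross = 17.5·27.5 − 9.5·28 = 215.2500; (r_i+r_j)·cross = 27·215.2500 = 5811.7500
edge 8: (9.5,27.5)→(1.5,9.5)  cross = 9.5·9.5 − 1.5·27.5 = 49.0000; (r_i+r_j)·cross = 11·49.0000 = 539.0000
Σcross = 616.0000 → A = |Σcross|/2 = 308.0000 mm²
Σ(r_i+r_j)·cross = 18525.2500 → first moment M = |Σ|/6 = 3087.5417
R_c = M/A = 3087.5417/308.0000 = 10.0245 mm
θ = 200° = 3.490659 rad
V = θ·R_c·A = 3.490659·10.0245·308.0000 = 10777.554 mm³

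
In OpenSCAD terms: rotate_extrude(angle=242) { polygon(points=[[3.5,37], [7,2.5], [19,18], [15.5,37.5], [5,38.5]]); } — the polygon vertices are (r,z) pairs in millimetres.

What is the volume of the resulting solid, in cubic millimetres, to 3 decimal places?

Profile (r,z), 5 vertices: (3.5,37) (7,2.5) (19,18) (15.5,37.5) (5,38.5)
edge 0: (3.5,37)→(7,2.5)  cross = 3.5·2.5 − 7·37 = -250.2500; (r_i+r_j)·cross = 10.5·-250.2500 = -2627.6250
edge 1: (7,2.5)→(19,18)  cross = 7·18 − 19·2.5 = 78.5000; (r_i+r_j)·cross = 26·78.5000 = 2041.0000
edge 2: (19,18)→(15.5,37.5)  cross = 19·37.5 − 15.5·18 = 433.5000; (r_i+r_j)·cross = 34.5·433.5000 = 14955.7500
edge 3: (15.5,37.5)→(5,38.5)  cross = 15.5·38.5 − 5·37.5 = 409.2500; (r_i+r_j)·cross = 20.5·409.2500 = 8389.6250
edge 4: (5,38.5)→(3.5,37)  cross = 5·37 − 3.5·38.5 = 50.2500; (r_i+r_j)·cross = 8.5·50.2500 = 427.1250
Σcross = 721.2500 → A = |Σcross|/2 = 360.6250 mm²
Σ(r_i+r_j)·cross = 23185.8750 → first moment M = |Σ|/6 = 3864.3125
R_c = M/A = 3864.3125/360.6250 = 10.7156 mm
θ = 242° = 4.223697 rad
V = θ·R_c·A = 4.223697·10.7156·360.6250 = 16321.684 mm³

Volume = 16321.684 mm³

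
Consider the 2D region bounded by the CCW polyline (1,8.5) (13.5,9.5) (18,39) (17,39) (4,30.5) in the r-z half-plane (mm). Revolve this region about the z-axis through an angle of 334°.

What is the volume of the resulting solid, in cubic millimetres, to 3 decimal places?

Profile (r,z), 5 vertices: (1,8.5) (13.5,9.5) (18,39) (17,39) (4,30.5)
edge 0: (1,8.5)→(13.5,9.5)  cross = 1·9.5 − 13.5·8.5 = -105.2500; (r_i+r_j)·cross = 14.5·-105.2500 = -1526.1250
edge 1: (13.5,9.5)→(18,39)  cross = 13.5·39 − 18·9.5 = 355.5000; (r_i+r_j)·cross = 31.5·355.5000 = 11198.2500
edge 2: (18,39)→(17,39)  cross = 18·39 − 17·39 = 39.0000; (r_i+r_j)·cross = 35·39.0000 = 1365.0000
edge 3: (17,39)→(4,30.5)  cross = 17·30.5 − 4·39 = 362.5000; (r_i+r_j)·cross = 21·362.5000 = 7612.5000
edge 4: (4,30.5)→(1,8.5)  cross = 4·8.5 − 1·30.5 = 3.5000; (r_i+r_j)·cross = 5·3.5000 = 17.5000
Σcross = 655.2500 → A = |Σcross|/2 = 327.6250 mm²
Σ(r_i+r_j)·cross = 18667.1250 → first moment M = |Σ|/6 = 3111.1875
R_c = M/A = 3111.1875/327.6250 = 9.4962 mm
θ = 334° = 5.829400 rad
V = θ·R_c·A = 5.829400·9.4962·327.6250 = 18136.355 mm³

Volume = 18136.355 mm³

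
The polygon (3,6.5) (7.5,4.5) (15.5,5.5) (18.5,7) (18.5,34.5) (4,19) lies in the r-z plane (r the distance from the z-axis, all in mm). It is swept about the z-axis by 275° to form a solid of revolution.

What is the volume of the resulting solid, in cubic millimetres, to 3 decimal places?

Profile (r,z), 6 vertices: (3,6.5) (7.5,4.5) (15.5,5.5) (18.5,7) (18.5,34.5) (4,19)
edge 0: (3,6.5)→(7.5,4.5)  cross = 3·4.5 − 7.5·6.5 = -35.2500; (r_i+r_j)·cross = 10.5·-35.2500 = -370.1250
edge 1: (7.5,4.5)→(15.5,5.5)  cross = 7.5·5.5 − 15.5·4.5 = -28.5000; (r_i+r_j)·cross = 23·-28.5000 = -655.5000
edge 2: (15.5,5.5)→(18.5,7)  cross = 15.5·7 − 18.5·5.5 = 6.7500; (r_i+r_j)·cross = 34·6.7500 = 229.5000
edge 3: (18.5,7)→(18.5,34.5)  cross = 18.5·34.5 − 18.5·7 = 508.7500; (r_i+r_j)·cross = 37·508.7500 = 18823.7500
edge 4: (18.5,34.5)→(4,19)  cross = 18.5·19 − 4·34.5 = 213.5000; (r_i+r_j)·cross = 22.5·213.5000 = 4803.7500
edge 5: (4,19)→(3,6.5)  cross = 4·6.5 − 3·19 = -31.0000; (r_i+r_j)·cross = 7·-31.0000 = -217.0000
Σcross = 634.2500 → A = |Σcross|/2 = 317.1250 mm²
Σ(r_i+r_j)·cross = 22614.3750 → first moment M = |Σ|/6 = 3769.0625
R_c = M/A = 3769.0625/317.1250 = 11.8851 mm
θ = 275° = 4.799655 rad
V = θ·R_c·A = 4.799655·11.8851·317.1250 = 18090.201 mm³

Volume = 18090.201 mm³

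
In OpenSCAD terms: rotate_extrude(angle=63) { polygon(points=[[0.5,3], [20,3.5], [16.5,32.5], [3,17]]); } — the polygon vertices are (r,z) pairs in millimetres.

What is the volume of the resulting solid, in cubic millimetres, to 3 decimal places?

Profile (r,z), 4 vertices: (0.5,3) (20,3.5) (16.5,32.5) (3,17)
edge 0: (0.5,3)→(20,3.5)  cross = 0.5·3.5 − 20·3 = -58.2500; (r_i+r_j)·cross = 20.5·-58.2500 = -1194.1250
edge 1: (20,3.5)→(16.5,32.5)  cross = 20·32.5 − 16.5·3.5 = 592.2500; (r_i+r_j)·cross = 36.5·592.2500 = 21617.1250
edge 2: (16.5,32.5)→(3,17)  cross = 16.5·17 − 3·32.5 = 183.0000; (r_i+r_j)·cross = 19.5·183.0000 = 3568.5000
edge 3: (3,17)→(0.5,3)  cross = 3·3 − 0.5·17 = 0.5000; (r_i+r_j)·cross = 3.5·0.5000 = 1.7500
Σcross = 717.5000 → A = |Σcross|/2 = 358.7500 mm²
Σ(r_i+r_j)·cross = 23993.2500 → first moment M = |Σ|/6 = 3998.8750
R_c = M/A = 3998.8750/358.7500 = 11.1467 mm
θ = 63° = 1.099557 rad
V = θ·R_c·A = 1.099557·11.1467·358.7500 = 4396.993 mm³

Volume = 4396.993 mm³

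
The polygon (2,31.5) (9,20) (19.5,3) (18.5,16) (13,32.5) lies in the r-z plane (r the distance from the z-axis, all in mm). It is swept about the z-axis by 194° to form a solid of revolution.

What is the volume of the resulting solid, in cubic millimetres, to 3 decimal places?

Profile (r,z), 5 vertices: (2,31.5) (9,20) (19.5,3) (18.5,16) (13,32.5)
edge 0: (2,31.5)→(9,20)  cross = 2·20 − 9·31.5 = -243.5000; (r_i+r_j)·cross = 11·-243.5000 = -2678.5000
edge 1: (9,20)→(19.5,3)  cross = 9·3 − 19.5·20 = -363.0000; (r_i+r_j)·cross = 28.5·-363.0000 = -10345.5000
edge 2: (19.5,3)→(18.5,16)  cross = 19.5·16 − 18.5·3 = 256.5000; (r_i+r_j)·cross = 38·256.5000 = 9747.0000
edge 3: (18.5,16)→(13,32.5)  cross = 18.5·32.5 − 13·16 = 393.2500; (r_i+r_j)·cross = 31.5·393.2500 = 12387.3750
edge 4: (13,32.5)→(2,31.5)  cross = 13·31.5 − 2·32.5 = 344.5000; (r_i+r_j)·cross = 15·344.5000 = 5167.5000
Σcross = 387.7500 → A = |Σcross|/2 = 193.8750 mm²
Σ(r_i+r_j)·cross = 14277.8750 → first moment M = |Σ|/6 = 2379.6458
R_c = M/A = 2379.6458/193.8750 = 12.2741 mm
θ = 194° = 3.385939 rad
V = θ·R_c·A = 3.385939·12.2741·193.8750 = 8057.335 mm³

Volume = 8057.335 mm³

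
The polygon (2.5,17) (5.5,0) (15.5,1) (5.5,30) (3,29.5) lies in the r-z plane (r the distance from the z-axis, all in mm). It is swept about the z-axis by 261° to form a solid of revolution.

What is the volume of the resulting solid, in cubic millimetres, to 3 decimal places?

Volume = 7217.128 mm³

Profile (r,z), 5 vertices: (2.5,17) (5.5,0) (15.5,1) (5.5,30) (3,29.5)
edge 0: (2.5,17)→(5.5,0)  cross = 2.5·0 − 5.5·17 = -93.5000; (r_i+r_j)·cross = 8·-93.5000 = -748.0000
edge 1: (5.5,0)→(15.5,1)  cross = 5.5·1 − 15.5·0 = 5.5000; (r_i+r_j)·cross = 21·5.5000 = 115.5000
edge 2: (15.5,1)→(5.5,30)  cross = 15.5·30 − 5.5·1 = 459.5000; (r_i+r_j)·cross = 21·459.5000 = 9649.5000
edge 3: (5.5,30)→(3,29.5)  cross = 5.5·29.5 − 3·30 = 72.2500; (r_i+r_j)·cross = 8.5·72.2500 = 614.1250
edge 4: (3,29.5)→(2.5,17)  cross = 3·17 − 2.5·29.5 = -22.7500; (r_i+r_j)·cross = 5.5·-22.7500 = -125.1250
Σcross = 421.0000 → A = |Σcross|/2 = 210.5000 mm²
Σ(r_i+r_j)·cross = 9506.0000 → first moment M = |Σ|/6 = 1584.3333
R_c = M/A = 1584.3333/210.5000 = 7.5265 mm
θ = 261° = 4.555309 rad
V = θ·R_c·A = 4.555309·7.5265·210.5000 = 7217.128 mm³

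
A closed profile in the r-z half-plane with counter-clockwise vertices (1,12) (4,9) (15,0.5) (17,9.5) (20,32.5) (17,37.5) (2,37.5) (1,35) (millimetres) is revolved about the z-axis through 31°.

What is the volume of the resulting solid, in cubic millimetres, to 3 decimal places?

Volume = 2978.041 mm³

Profile (r,z), 8 vertices: (1,12) (4,9) (15,0.5) (17,9.5) (20,32.5) (17,37.5) (2,37.5) (1,35)
edge 0: (1,12)→(4,9)  cross = 1·9 − 4·12 = -39.0000; (r_i+r_j)·cross = 5·-39.0000 = -195.0000
edge 1: (4,9)→(15,0.5)  cross = 4·0.5 − 15·9 = -133.0000; (r_i+r_j)·cross = 19·-133.0000 = -2527.0000
edge 2: (15,0.5)→(17,9.5)  cross = 15·9.5 − 17·0.5 = 134.0000; (r_i+r_j)·cross = 32·134.0000 = 4288.0000
edge 3: (17,9.5)→(20,32.5)  cross = 17·32.5 − 20·9.5 = 362.5000; (r_i+r_j)·cross = 37·362.5000 = 13412.5000
edge 4: (20,32.5)→(17,37.5)  cross = 20·37.5 − 17·32.5 = 197.5000; (r_i+r_j)·cross = 37·197.5000 = 7307.5000
edge 5: (17,37.5)→(2,37.5)  cross = 17·37.5 − 2·37.5 = 562.5000; (r_i+r_j)·cross = 19·562.5000 = 10687.5000
edge 6: (2,37.5)→(1,35)  cross = 2·35 − 1·37.5 = 32.5000; (r_i+r_j)·cross = 3·32.5000 = 97.5000
edge 7: (1,35)→(1,12)  cross = 1·12 − 1·35 = -23.0000; (r_i+r_j)·cross = 2·-23.0000 = -46.0000
Σcross = 1094.0000 → A = |Σcross|/2 = 547.0000 mm²
Σ(r_i+r_j)·cross = 33025.0000 → first moment M = |Σ|/6 = 5504.1667
R_c = M/A = 5504.1667/547.0000 = 10.0625 mm
θ = 31° = 0.541052 rad
V = θ·R_c·A = 0.541052·10.0625·547.0000 = 2978.041 mm³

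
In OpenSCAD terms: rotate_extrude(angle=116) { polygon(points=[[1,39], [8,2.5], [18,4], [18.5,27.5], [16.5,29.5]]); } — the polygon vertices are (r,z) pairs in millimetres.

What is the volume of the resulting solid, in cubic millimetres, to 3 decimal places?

Profile (r,z), 5 vertices: (1,39) (8,2.5) (18,4) (18.5,27.5) (16.5,29.5)
edge 0: (1,39)→(8,2.5)  cross = 1·2.5 − 8·39 = -309.5000; (r_i+r_j)·cross = 9·-309.5000 = -2785.5000
edge 1: (8,2.5)→(18,4)  cross = 8·4 − 18·2.5 = -13.0000; (r_i+r_j)·cross = 26·-13.0000 = -338.0000
edge 2: (18,4)→(18.5,27.5)  cross = 18·27.5 − 18.5·4 = 421.0000; (r_i+r_j)·cross = 36.5·421.0000 = 15366.5000
edge 3: (18.5,27.5)→(16.5,29.5)  cross = 18.5·29.5 − 16.5·27.5 = 92.0000; (r_i+r_j)·cross = 35·92.0000 = 3220.0000
edge 4: (16.5,29.5)→(1,39)  cross = 16.5·39 − 1·29.5 = 614.0000; (r_i+r_j)·cross = 17.5·614.0000 = 10745.0000
Σcross = 804.5000 → A = |Σcross|/2 = 402.2500 mm²
Σ(r_i+r_j)·cross = 26208.0000 → first moment M = |Σ|/6 = 4368.0000
R_c = M/A = 4368.0000/402.2500 = 10.8589 mm
θ = 116° = 2.024582 rad
V = θ·R_c·A = 2.024582·10.8589·402.2500 = 8843.374 mm³

Volume = 8843.374 mm³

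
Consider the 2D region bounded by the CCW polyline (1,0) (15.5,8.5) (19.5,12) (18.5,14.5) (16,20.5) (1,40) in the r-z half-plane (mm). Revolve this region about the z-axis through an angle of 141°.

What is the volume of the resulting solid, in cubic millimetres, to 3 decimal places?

Profile (r,z), 6 vertices: (1,0) (15.5,8.5) (19.5,12) (18.5,14.5) (16,20.5) (1,40)
edge 0: (1,0)→(15.5,8.5)  cross = 1·8.5 − 15.5·0 = 8.5000; (r_i+r_j)·cross = 16.5·8.5000 = 140.2500
edge 1: (15.5,8.5)→(19.5,12)  cross = 15.5·12 − 19.5·8.5 = 20.2500; (r_i+r_j)·cross = 35·20.2500 = 708.7500
edge 2: (19.5,12)→(18.5,14.5)  cross = 19.5·14.5 − 18.5·12 = 60.7500; (r_i+r_j)·cross = 38·60.7500 = 2308.5000
edge 3: (18.5,14.5)→(16,20.5)  cross = 18.5·20.5 − 16·14.5 = 147.2500; (r_i+r_j)·cross = 34.5·147.2500 = 5080.1250
edge 4: (16,20.5)→(1,40)  cross = 16·40 − 1·20.5 = 619.5000; (r_i+r_j)·cross = 17·619.5000 = 10531.5000
edge 5: (1,40)→(1,0)  cross = 1·0 − 1·40 = -40.0000; (r_i+r_j)·cross = 2·-40.0000 = -80.0000
Σcross = 816.2500 → A = |Σcross|/2 = 408.1250 mm²
Σ(r_i+r_j)·cross = 18689.1250 → first moment M = |Σ|/6 = 3114.8542
R_c = M/A = 3114.8542/408.1250 = 7.6321 mm
θ = 141° = 2.460914 rad
V = θ·R_c·A = 2.460914·7.6321·408.1250 = 7665.389 mm³

Volume = 7665.389 mm³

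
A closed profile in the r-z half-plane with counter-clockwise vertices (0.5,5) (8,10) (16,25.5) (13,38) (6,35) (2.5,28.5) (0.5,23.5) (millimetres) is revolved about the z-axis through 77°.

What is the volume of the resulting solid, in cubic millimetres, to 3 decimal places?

Volume = 3118.752 mm³

Profile (r,z), 7 vertices: (0.5,5) (8,10) (16,25.5) (13,38) (6,35) (2.5,28.5) (0.5,23.5)
edge 0: (0.5,5)→(8,10)  cross = 0.5·10 − 8·5 = -35.0000; (r_i+r_j)·cross = 8.5·-35.0000 = -297.5000
edge 1: (8,10)→(16,25.5)  cross = 8·25.5 − 16·10 = 44.0000; (r_i+r_j)·cross = 24·44.0000 = 1056.0000
edge 2: (16,25.5)→(13,38)  cross = 16·38 − 13·25.5 = 276.5000; (r_i+r_j)·cross = 29·276.5000 = 8018.5000
edge 3: (13,38)→(6,35)  cross = 13·35 − 6·38 = 227.0000; (r_i+r_j)·cross = 19·227.0000 = 4313.0000
edge 4: (6,35)→(2.5,28.5)  cross = 6·28.5 − 2.5·35 = 83.5000; (r_i+r_j)·cross = 8.5·83.5000 = 709.7500
edge 5: (2.5,28.5)→(0.5,23.5)  cross = 2.5·23.5 − 0.5·28.5 = 44.5000; (r_i+r_j)·cross = 3·44.5000 = 133.5000
edge 6: (0.5,23.5)→(0.5,5)  cross = 0.5·5 − 0.5·23.5 = -9.2500; (r_i+r_j)·cross = 1·-9.2500 = -9.2500
Σcross = 631.2500 → A = |Σcross|/2 = 315.6250 mm²
Σ(r_i+r_j)·cross = 13924.0000 → first moment M = |Σ|/6 = 2320.6667
R_c = M/A = 2320.6667/315.6250 = 7.3526 mm
θ = 77° = 1.343904 rad
V = θ·R_c·A = 1.343904·7.3526·315.6250 = 3118.752 mm³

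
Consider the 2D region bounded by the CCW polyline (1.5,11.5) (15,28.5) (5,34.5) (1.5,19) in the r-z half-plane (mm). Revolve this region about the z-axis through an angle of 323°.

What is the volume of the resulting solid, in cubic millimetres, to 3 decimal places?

Volume = 5267.693 mm³

Profile (r,z), 4 vertices: (1.5,11.5) (15,28.5) (5,34.5) (1.5,19)
edge 0: (1.5,11.5)→(15,28.5)  cross = 1.5·28.5 − 15·11.5 = -129.7500; (r_i+r_j)·cross = 16.5·-129.7500 = -2140.8750
edge 1: (15,28.5)→(5,34.5)  cross = 15·34.5 − 5·28.5 = 375.0000; (r_i+r_j)·cross = 20·375.0000 = 7500.0000
edge 2: (5,34.5)→(1.5,19)  cross = 5·19 − 1.5·34.5 = 43.2500; (r_i+r_j)·cross = 6.5·43.2500 = 281.1250
edge 3: (1.5,19)→(1.5,11.5)  cross = 1.5·11.5 − 1.5·19 = -11.2500; (r_i+r_j)·cross = 3·-11.2500 = -33.7500
Σcross = 277.2500 → A = |Σcross|/2 = 138.6250 mm²
Σ(r_i+r_j)·cross = 5606.5000 → first moment M = |Σ|/6 = 934.4167
R_c = M/A = 934.4167/138.6250 = 6.7406 mm
θ = 323° = 5.637413 rad
V = θ·R_c·A = 5.637413·6.7406·138.6250 = 5267.693 mm³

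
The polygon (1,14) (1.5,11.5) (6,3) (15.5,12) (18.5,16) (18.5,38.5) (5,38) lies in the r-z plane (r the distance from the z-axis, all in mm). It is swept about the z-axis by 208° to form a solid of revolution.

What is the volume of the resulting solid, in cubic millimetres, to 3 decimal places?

Profile (r,z), 7 vertices: (1,14) (1.5,11.5) (6,3) (15.5,12) (18.5,16) (18.5,38.5) (5,38)
edge 0: (1,14)→(1.5,11.5)  cross = 1·11.5 − 1.5·14 = -9.5000; (r_i+r_j)·cross = 2.5·-9.5000 = -23.7500
edge 1: (1.5,11.5)→(6,3)  cross = 1.5·3 − 6·11.5 = -64.5000; (r_i+r_j)·cross = 7.5·-64.5000 = -483.7500
edge 2: (6,3)→(15.5,12)  cross = 6·12 − 15.5·3 = 25.5000; (r_i+r_j)·cross = 21.5·25.5000 = 548.2500
edge 3: (15.5,12)→(18.5,16)  cross = 15.5·16 − 18.5·12 = 26.0000; (r_i+r_j)·cross = 34·26.0000 = 884.0000
edge 4: (18.5,16)→(18.5,38.5)  cross = 18.5·38.5 − 18.5·16 = 416.2500; (r_i+r_j)·cross = 37·416.2500 = 15401.2500
edge 5: (18.5,38.5)→(5,38)  cross = 18.5·38 − 5·38.5 = 510.5000; (r_i+r_j)·cross = 23.5·510.5000 = 11996.7500
edge 6: (5,38)→(1,14)  cross = 5·14 − 1·38 = 32.0000; (r_i+r_j)·cross = 6·32.0000 = 192.0000
Σcross = 936.2500 → A = |Σcross|/2 = 468.1250 mm²
Σ(r_i+r_j)·cross = 28514.7500 → first moment M = |Σ|/6 = 4752.4583
R_c = M/A = 4752.4583/468.1250 = 10.1521 mm
θ = 208° = 3.630285 rad
V = θ·R_c·A = 3.630285·10.1521·468.1250 = 17252.777 mm³

Volume = 17252.777 mm³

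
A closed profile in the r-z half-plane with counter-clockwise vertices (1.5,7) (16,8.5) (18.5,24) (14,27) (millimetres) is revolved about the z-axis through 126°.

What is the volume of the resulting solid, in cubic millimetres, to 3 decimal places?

Profile (r,z), 4 vertices: (1.5,7) (16,8.5) (18.5,24) (14,27)
edge 0: (1.5,7)→(16,8.5)  cross = 1.5·8.5 − 16·7 = -99.2500; (r_i+r_j)·cross = 17.5·-99.2500 = -1736.8750
edge 1: (16,8.5)→(18.5,24)  cross = 16·24 − 18.5·8.5 = 226.7500; (r_i+r_j)·cross = 34.5·226.7500 = 7822.8750
edge 2: (18.5,24)→(14,27)  cross = 18.5·27 − 14·24 = 163.5000; (r_i+r_j)·cross = 32.5·163.5000 = 5313.7500
edge 3: (14,27)→(1.5,7)  cross = 14·7 − 1.5·27 = 57.5000; (r_i+r_j)·cross = 15.5·57.5000 = 891.2500
Σcross = 348.5000 → A = |Σcross|/2 = 174.2500 mm²
Σ(r_i+r_j)·cross = 12291.0000 → first moment M = |Σ|/6 = 2048.5000
R_c = M/A = 2048.5000/174.2500 = 11.7561 mm
θ = 126° = 2.199115 rad
V = θ·R_c·A = 2.199115·11.7561·174.2500 = 4504.887 mm³

Volume = 4504.887 mm³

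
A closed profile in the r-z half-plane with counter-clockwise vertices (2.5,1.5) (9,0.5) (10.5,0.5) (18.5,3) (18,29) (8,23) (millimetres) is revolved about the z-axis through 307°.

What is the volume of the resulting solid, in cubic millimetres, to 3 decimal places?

Volume = 19963.837 mm³

Profile (r,z), 6 vertices: (2.5,1.5) (9,0.5) (10.5,0.5) (18.5,3) (18,29) (8,23)
edge 0: (2.5,1.5)→(9,0.5)  cross = 2.5·0.5 − 9·1.5 = -12.2500; (r_i+r_j)·cross = 11.5·-12.2500 = -140.8750
edge 1: (9,0.5)→(10.5,0.5)  cross = 9·0.5 − 10.5·0.5 = -0.7500; (r_i+r_j)·cross = 19.5·-0.7500 = -14.6250
edge 2: (10.5,0.5)→(18.5,3)  cross = 10.5·3 − 18.5·0.5 = 22.2500; (r_i+r_j)·cross = 29·22.2500 = 645.2500
edge 3: (18.5,3)→(18,29)  cross = 18.5·29 − 18·3 = 482.5000; (r_i+r_j)·cross = 36.5·482.5000 = 17611.2500
edge 4: (18,29)→(8,23)  cross = 18·23 − 8·29 = 182.0000; (r_i+r_j)·cross = 26·182.0000 = 4732.0000
edge 5: (8,23)→(2.5,1.5)  cross = 8·1.5 − 2.5·23 = -45.5000; (r_i+r_j)·cross = 10.5·-45.5000 = -477.7500
Σcross = 628.2500 → A = |Σcross|/2 = 314.1250 mm²
Σ(r_i+r_j)·cross = 22355.2500 → first moment M = |Σ|/6 = 3725.8750
R_c = M/A = 3725.8750/314.1250 = 11.8611 mm
θ = 307° = 5.358161 rad
V = θ·R_c·A = 5.358161·11.8611·314.1250 = 19963.837 mm³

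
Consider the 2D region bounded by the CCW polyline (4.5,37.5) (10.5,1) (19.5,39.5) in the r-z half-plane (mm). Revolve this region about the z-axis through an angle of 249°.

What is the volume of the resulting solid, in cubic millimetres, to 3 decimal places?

Profile (r,z), 3 vertices: (4.5,37.5) (10.5,1) (19.5,39.5)
edge 0: (4.5,37.5)→(10.5,1)  cross = 4.5·1 − 10.5·37.5 = -389.2500; (r_i+r_j)·cross = 15·-389.2500 = -5838.7500
edge 1: (10.5,1)→(19.5,39.5)  cross = 10.5·39.5 − 19.5·1 = 395.2500; (r_i+r_j)·cross = 30·395.2500 = 11857.5000
edge 2: (19.5,39.5)→(4.5,37.5)  cross = 19.5·37.5 − 4.5·39.5 = 553.5000; (r_i+r_j)·cross = 24·553.5000 = 13284.0000
Σcross = 559.5000 → A = |Σcross|/2 = 279.7500 mm²
Σ(r_i+r_j)·cross = 19302.7500 → first moment M = |Σ|/6 = 3217.1250
R_c = M/A = 3217.1250/279.7500 = 11.5000 mm
θ = 249° = 4.345870 rad
V = θ·R_c·A = 4.345870·11.5000·279.7500 = 13981.207 mm³

Volume = 13981.207 mm³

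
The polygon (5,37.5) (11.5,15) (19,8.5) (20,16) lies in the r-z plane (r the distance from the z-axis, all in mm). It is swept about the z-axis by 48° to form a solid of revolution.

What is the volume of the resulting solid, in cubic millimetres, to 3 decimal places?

Volume = 1450.264 mm³

Profile (r,z), 4 vertices: (5,37.5) (11.5,15) (19,8.5) (20,16)
edge 0: (5,37.5)→(11.5,15)  cross = 5·15 − 11.5·37.5 = -356.2500; (r_i+r_j)·cross = 16.5·-356.2500 = -5878.1250
edge 1: (11.5,15)→(19,8.5)  cross = 11.5·8.5 − 19·15 = -187.2500; (r_i+r_j)·cross = 30.5·-187.2500 = -5711.1250
edge 2: (19,8.5)→(20,16)  cross = 19·16 − 20·8.5 = 134.0000; (r_i+r_j)·cross = 39·134.0000 = 5226.0000
edge 3: (20,16)→(5,37.5)  cross = 20·37.5 − 5·16 = 670.0000; (r_i+r_j)·cross = 25·670.0000 = 16750.0000
Σcross = 260.5000 → A = |Σcross|/2 = 130.2500 mm²
Σ(r_i+r_j)·cross = 10386.7500 → first moment M = |Σ|/6 = 1731.1250
R_c = M/A = 1731.1250/130.2500 = 13.2908 mm
θ = 48° = 0.837758 rad
V = θ·R_c·A = 0.837758·13.2908·130.2500 = 1450.264 mm³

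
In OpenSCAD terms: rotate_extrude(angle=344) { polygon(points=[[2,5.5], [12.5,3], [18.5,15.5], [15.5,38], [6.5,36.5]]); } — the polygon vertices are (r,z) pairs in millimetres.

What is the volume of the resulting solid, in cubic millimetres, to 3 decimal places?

Volume = 25822.164 mm³

Profile (r,z), 5 vertices: (2,5.5) (12.5,3) (18.5,15.5) (15.5,38) (6.5,36.5)
edge 0: (2,5.5)→(12.5,3)  cross = 2·3 − 12.5·5.5 = -62.7500; (r_i+r_j)·cross = 14.5·-62.7500 = -909.8750
edge 1: (12.5,3)→(18.5,15.5)  cross = 12.5·15.5 − 18.5·3 = 138.2500; (r_i+r_j)·cross = 31·138.2500 = 4285.7500
edge 2: (18.5,15.5)→(15.5,38)  cross = 18.5·38 − 15.5·15.5 = 462.7500; (r_i+r_j)·cross = 34·462.7500 = 15733.5000
edge 3: (15.5,38)→(6.5,36.5)  cross = 15.5·36.5 − 6.5·38 = 318.7500; (r_i+r_j)·cross = 22·318.7500 = 7012.5000
edge 4: (6.5,36.5)→(2,5.5)  cross = 6.5·5.5 − 2·36.5 = -37.2500; (r_i+r_j)·cross = 8.5·-37.2500 = -316.6250
Σcross = 819.7500 → A = |Σcross|/2 = 409.8750 mm²
Σ(r_i+r_j)·cross = 25805.2500 → first moment M = |Σ|/6 = 4300.8750
R_c = M/A = 4300.8750/409.8750 = 10.4931 mm
θ = 344° = 6.003933 rad
V = θ·R_c·A = 6.003933·10.4931·409.8750 = 25822.164 mm³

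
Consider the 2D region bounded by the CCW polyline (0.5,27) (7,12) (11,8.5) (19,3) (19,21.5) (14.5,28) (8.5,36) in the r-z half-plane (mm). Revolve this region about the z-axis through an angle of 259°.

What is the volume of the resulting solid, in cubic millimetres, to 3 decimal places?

Volume = 17055.762 mm³

Profile (r,z), 7 vertices: (0.5,27) (7,12) (11,8.5) (19,3) (19,21.5) (14.5,28) (8.5,36)
edge 0: (0.5,27)→(7,12)  cross = 0.5·12 − 7·27 = -183.0000; (r_i+r_j)·cross = 7.5·-183.0000 = -1372.5000
edge 1: (7,12)→(11,8.5)  cross = 7·8.5 − 11·12 = -72.5000; (r_i+r_j)·cross = 18·-72.5000 = -1305.0000
edge 2: (11,8.5)→(19,3)  cross = 11·3 − 19·8.5 = -128.5000; (r_i+r_j)·cross = 30·-128.5000 = -3855.0000
edge 3: (19,3)→(19,21.5)  cross = 19·21.5 − 19·3 = 351.5000; (r_i+r_j)·cross = 38·351.5000 = 13357.0000
edge 4: (19,21.5)→(14.5,28)  cross = 19·28 − 14.5·21.5 = 220.2500; (r_i+r_j)·cross = 33.5·220.2500 = 7378.3750
edge 5: (14.5,28)→(8.5,36)  cross = 14.5·36 − 8.5·28 = 284.0000; (r_i+r_j)·cross = 23·284.0000 = 6532.0000
edge 6: (8.5,36)→(0.5,27)  cross = 8.5·27 − 0.5·36 = 211.5000; (r_i+r_j)·cross = 9·211.5000 = 1903.5000
Σcross = 683.2500 → A = |Σcross|/2 = 341.6250 mm²
Σ(r_i+r_j)·cross = 22638.3750 → first moment M = |Σ|/6 = 3773.0625
R_c = M/A = 3773.0625/341.6250 = 11.0445 mm
θ = 259° = 4.520403 rad
V = θ·R_c·A = 4.520403·11.0445·341.6250 = 17055.762 mm³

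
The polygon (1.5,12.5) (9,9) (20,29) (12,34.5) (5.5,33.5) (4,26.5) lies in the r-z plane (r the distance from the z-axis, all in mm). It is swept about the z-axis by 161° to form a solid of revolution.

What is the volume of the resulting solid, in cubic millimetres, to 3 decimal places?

Profile (r,z), 6 vertices: (1.5,12.5) (9,9) (20,29) (12,34.5) (5.5,33.5) (4,26.5)
edge 0: (1.5,12.5)→(9,9)  cross = 1.5·9 − 9·12.5 = -99.0000; (r_i+r_j)·cross = 10.5·-99.0000 = -1039.5000
edge 1: (9,9)→(20,29)  cross = 9·29 − 20·9 = 81.0000; (r_i+r_j)·cross = 29·81.0000 = 2349.0000
edge 2: (20,29)→(12,34.5)  cross = 20·34.5 − 12·29 = 342.0000; (r_i+r_j)·cross = 32·342.0000 = 10944.0000
edge 3: (12,34.5)→(5.5,33.5)  cross = 12·33.5 − 5.5·34.5 = 212.2500; (r_i+r_j)·cross = 17.5·212.2500 = 3714.3750
edge 4: (5.5,33.5)→(4,26.5)  cross = 5.5·26.5 − 4·33.5 = 11.7500; (r_i+r_j)·cross = 9.5·11.7500 = 111.6250
edge 5: (4,26.5)→(1.5,12.5)  cross = 4·12.5 − 1.5·26.5 = 10.2500; (r_i+r_j)·cross = 5.5·10.2500 = 56.3750
Σcross = 558.2500 → A = |Σcross|/2 = 279.1250 mm²
Σ(r_i+r_j)·cross = 16135.8750 → first moment M = |Σ|/6 = 2689.3125
R_c = M/A = 2689.3125/279.1250 = 9.6348 mm
θ = 161° = 2.809980 rad
V = θ·R_c·A = 2.809980·9.6348·279.1250 = 7556.915 mm³

Volume = 7556.915 mm³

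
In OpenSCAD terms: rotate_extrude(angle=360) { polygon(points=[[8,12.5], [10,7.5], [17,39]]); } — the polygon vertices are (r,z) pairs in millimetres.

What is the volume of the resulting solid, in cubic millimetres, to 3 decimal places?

Profile (r,z), 3 vertices: (8,12.5) (10,7.5) (17,39)
edge 0: (8,12.5)→(10,7.5)  cross = 8·7.5 − 10·12.5 = -65.0000; (r_i+r_j)·cross = 18·-65.0000 = -1170.0000
edge 1: (10,7.5)→(17,39)  cross = 10·39 − 17·7.5 = 262.5000; (r_i+r_j)·cross = 27·262.5000 = 7087.5000
edge 2: (17,39)→(8,12.5)  cross = 17·12.5 − 8·39 = -99.5000; (r_i+r_j)·cross = 25·-99.5000 = -2487.5000
Σcross = 98.0000 → A = |Σcross|/2 = 49.0000 mm²
Σ(r_i+r_j)·cross = 3430.0000 → first moment M = |Σ|/6 = 571.6667
R_c = M/A = 571.6667/49.0000 = 11.6667 mm
θ = 360° = 6.283185 rad
V = θ·R_c·A = 6.283185·11.6667·49.0000 = 3591.888 mm³

Volume = 3591.888 mm³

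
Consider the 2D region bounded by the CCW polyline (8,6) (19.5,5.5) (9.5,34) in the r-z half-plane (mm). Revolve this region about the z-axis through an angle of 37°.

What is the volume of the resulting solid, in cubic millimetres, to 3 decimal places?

Profile (r,z), 3 vertices: (8,6) (19.5,5.5) (9.5,34)
edge 0: (8,6)→(19.5,5.5)  cross = 8·5.5 − 19.5·6 = -73.0000; (r_i+r_j)·cross = 27.5·-73.0000 = -2007.5000
edge 1: (19.5,5.5)→(9.5,34)  cross = 19.5·34 − 9.5·5.5 = 610.7500; (r_i+r_j)·cross = 29·610.7500 = 17711.7500
edge 2: (9.5,34)→(8,6)  cross = 9.5·6 − 8·34 = -215.0000; (r_i+r_j)·cross = 17.5·-215.0000 = -3762.5000
Σcross = 322.7500 → A = |Σcross|/2 = 161.3750 mm²
Σ(r_i+r_j)·cross = 11941.7500 → first moment M = |Σ|/6 = 1990.2917
R_c = M/A = 1990.2917/161.3750 = 12.3333 mm
θ = 37° = 0.645772 rad
V = θ·R_c·A = 0.645772·12.3333·161.3750 = 1285.274 mm³

Volume = 1285.274 mm³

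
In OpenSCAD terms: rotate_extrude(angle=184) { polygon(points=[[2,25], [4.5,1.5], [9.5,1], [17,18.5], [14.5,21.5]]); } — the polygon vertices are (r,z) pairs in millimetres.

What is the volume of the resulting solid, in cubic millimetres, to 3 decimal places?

Volume = 6258.896 mm³

Profile (r,z), 5 vertices: (2,25) (4.5,1.5) (9.5,1) (17,18.5) (14.5,21.5)
edge 0: (2,25)→(4.5,1.5)  cross = 2·1.5 − 4.5·25 = -109.5000; (r_i+r_j)·cross = 6.5·-109.5000 = -711.7500
edge 1: (4.5,1.5)→(9.5,1)  cross = 4.5·1 − 9.5·1.5 = -9.7500; (r_i+r_j)·cross = 14·-9.7500 = -136.5000
edge 2: (9.5,1)→(17,18.5)  cross = 9.5·18.5 − 17·1 = 158.7500; (r_i+r_j)·cross = 26.5·158.7500 = 4206.8750
edge 3: (17,18.5)→(14.5,21.5)  cross = 17·21.5 − 14.5·18.5 = 97.2500; (r_i+r_j)·cross = 31.5·97.2500 = 3063.3750
edge 4: (14.5,21.5)→(2,25)  cross = 14.5·25 − 2·21.5 = 319.5000; (r_i+r_j)·cross = 16.5·319.5000 = 5271.7500
Σcross = 456.2500 → A = |Σcross|/2 = 228.1250 mm²
Σ(r_i+r_j)·cross = 11693.7500 → first moment M = |Σ|/6 = 1948.9583
R_c = M/A = 1948.9583/228.1250 = 8.5434 mm
θ = 184° = 3.211406 rad
V = θ·R_c·A = 3.211406·8.5434·228.1250 = 6258.896 mm³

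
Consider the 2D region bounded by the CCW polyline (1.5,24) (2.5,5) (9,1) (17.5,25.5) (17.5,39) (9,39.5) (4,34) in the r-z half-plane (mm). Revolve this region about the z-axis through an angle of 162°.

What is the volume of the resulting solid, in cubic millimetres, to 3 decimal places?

Volume = 11486.978 mm³

Profile (r,z), 7 vertices: (1.5,24) (2.5,5) (9,1) (17.5,25.5) (17.5,39) (9,39.5) (4,34)
edge 0: (1.5,24)→(2.5,5)  cross = 1.5·5 − 2.5·24 = -52.5000; (r_i+r_j)·cross = 4·-52.5000 = -210.0000
edge 1: (2.5,5)→(9,1)  cross = 2.5·1 − 9·5 = -42.5000; (r_i+r_j)·cross = 11.5·-42.5000 = -488.7500
edge 2: (9,1)→(17.5,25.5)  cross = 9·25.5 − 17.5·1 = 212.0000; (r_i+r_j)·cross = 26.5·212.0000 = 5618.0000
edge 3: (17.5,25.5)→(17.5,39)  cross = 17.5·39 − 17.5·25.5 = 236.2500; (r_i+r_j)·cross = 35·236.2500 = 8268.7500
edge 4: (17.5,39)→(9,39.5)  cross = 17.5·39.5 − 9·39 = 340.2500; (r_i+r_j)·cross = 26.5·340.2500 = 9016.6250
edge 5: (9,39.5)→(4,34)  cross = 9·34 − 4·39.5 = 148.0000; (r_i+r_j)·cross = 13·148.0000 = 1924.0000
edge 6: (4,34)→(1.5,24)  cross = 4·24 − 1.5·34 = 45.0000; (r_i+r_j)·cross = 5.5·45.0000 = 247.5000
Σcross = 886.5000 → A = |Σcross|/2 = 443.2500 mm²
Σ(r_i+r_j)·cross = 24376.1250 → first moment M = |Σ|/6 = 4062.6875
R_c = M/A = 4062.6875/443.2500 = 9.1657 mm
θ = 162° = 2.827433 rad
V = θ·R_c·A = 2.827433·9.1657·443.2500 = 11486.978 mm³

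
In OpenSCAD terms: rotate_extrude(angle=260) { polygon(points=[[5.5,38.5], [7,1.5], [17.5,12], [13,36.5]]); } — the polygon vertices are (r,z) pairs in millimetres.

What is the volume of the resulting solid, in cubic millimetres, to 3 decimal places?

Profile (r,z), 4 vertices: (5.5,38.5) (7,1.5) (17.5,12) (13,36.5)
edge 0: (5.5,38.5)→(7,1.5)  cross = 5.5·1.5 − 7·38.5 = -261.2500; (r_i+r_j)·cross = 12.5·-261.2500 = -3265.6250
edge 1: (7,1.5)→(17.5,12)  cross = 7·12 − 17.5·1.5 = 57.7500; (r_i+r_j)·cross = 24.5·57.7500 = 1414.8750
edge 2: (17.5,12)→(13,36.5)  cross = 17.5·36.5 − 13·12 = 482.7500; (r_i+r_j)·cross = 30.5·482.7500 = 14723.8750
edge 3: (13,36.5)→(5.5,38.5)  cross = 13·38.5 − 5.5·36.5 = 299.7500; (r_i+r_j)·cross = 18.5·299.7500 = 5545.3750
Σcross = 579.0000 → A = |Σcross|/2 = 289.5000 mm²
Σ(r_i+r_j)·cross = 18418.5000 → first moment M = |Σ|/6 = 3069.7500
R_c = M/A = 3069.7500/289.5000 = 10.6036 mm
θ = 260° = 4.537856 rad
V = θ·R_c·A = 4.537856·10.6036·289.5000 = 13930.084 mm³

Volume = 13930.084 mm³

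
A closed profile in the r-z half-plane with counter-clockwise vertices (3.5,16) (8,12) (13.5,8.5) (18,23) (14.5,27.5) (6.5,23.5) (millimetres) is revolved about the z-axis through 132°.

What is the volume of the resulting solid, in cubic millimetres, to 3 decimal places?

Volume = 4154.390 mm³

Profile (r,z), 6 vertices: (3.5,16) (8,12) (13.5,8.5) (18,23) (14.5,27.5) (6.5,23.5)
edge 0: (3.5,16)→(8,12)  cross = 3.5·12 − 8·16 = -86.0000; (r_i+r_j)·cross = 11.5·-86.0000 = -989.0000
edge 1: (8,12)→(13.5,8.5)  cross = 8·8.5 − 13.5·12 = -94.0000; (r_i+r_j)·cross = 21.5·-94.0000 = -2021.0000
edge 2: (13.5,8.5)→(18,23)  cross = 13.5·23 − 18·8.5 = 157.5000; (r_i+r_j)·cross = 31.5·157.5000 = 4961.2500
edge 3: (18,23)→(14.5,27.5)  cross = 18·27.5 − 14.5·23 = 161.5000; (r_i+r_j)·cross = 32.5·161.5000 = 5248.7500
edge 4: (14.5,27.5)→(6.5,23.5)  cross = 14.5·23.5 − 6.5·27.5 = 162.0000; (r_i+r_j)·cross = 21·162.0000 = 3402.0000
edge 5: (6.5,23.5)→(3.5,16)  cross = 6.5·16 − 3.5·23.5 = 21.7500; (r_i+r_j)·cross = 10·21.7500 = 217.5000
Σcross = 322.7500 → A = |Σcross|/2 = 161.3750 mm²
Σ(r_i+r_j)·cross = 10819.5000 → first moment M = |Σ|/6 = 1803.2500
R_c = M/A = 1803.2500/161.3750 = 11.1743 mm
θ = 132° = 2.303835 rad
V = θ·R_c·A = 2.303835·11.1743·161.3750 = 4154.390 mm³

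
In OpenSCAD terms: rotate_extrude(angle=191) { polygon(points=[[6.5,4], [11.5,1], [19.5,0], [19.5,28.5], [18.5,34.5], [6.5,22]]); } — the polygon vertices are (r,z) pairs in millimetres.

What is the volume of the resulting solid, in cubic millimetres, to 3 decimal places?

Volume = 16076.462 mm³

Profile (r,z), 6 vertices: (6.5,4) (11.5,1) (19.5,0) (19.5,28.5) (18.5,34.5) (6.5,22)
edge 0: (6.5,4)→(11.5,1)  cross = 6.5·1 − 11.5·4 = -39.5000; (r_i+r_j)·cross = 18·-39.5000 = -711.0000
edge 1: (11.5,1)→(19.5,0)  cross = 11.5·0 − 19.5·1 = -19.5000; (r_i+r_j)·cross = 31·-19.5000 = -604.5000
edge 2: (19.5,0)→(19.5,28.5)  cross = 19.5·28.5 − 19.5·0 = 555.7500; (r_i+r_j)·cross = 39·555.7500 = 21674.2500
edge 3: (19.5,28.5)→(18.5,34.5)  cross = 19.5·34.5 − 18.5·28.5 = 145.5000; (r_i+r_j)·cross = 38·145.5000 = 5529.0000
edge 4: (18.5,34.5)→(6.5,22)  cross = 18.5·22 − 6.5·34.5 = 182.7500; (r_i+r_j)·cross = 25·182.7500 = 4568.7500
edge 5: (6.5,22)→(6.5,4)  cross = 6.5·4 − 6.5·22 = -117.0000; (r_i+r_j)·cross = 13·-117.0000 = -1521.0000
Σcross = 708.0000 → A = |Σcross|/2 = 354.0000 mm²
Σ(r_i+r_j)·cross = 28935.5000 → first moment M = |Σ|/6 = 4822.5833
R_c = M/A = 4822.5833/354.0000 = 13.6231 mm
θ = 191° = 3.333579 rad
V = θ·R_c·A = 3.333579·13.6231·354.0000 = 16076.462 mm³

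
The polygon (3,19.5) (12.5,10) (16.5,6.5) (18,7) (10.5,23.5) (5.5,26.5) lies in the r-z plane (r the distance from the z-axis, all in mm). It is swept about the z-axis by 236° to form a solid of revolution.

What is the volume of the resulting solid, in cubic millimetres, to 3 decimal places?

Volume = 4659.250 mm³

Profile (r,z), 6 vertices: (3,19.5) (12.5,10) (16.5,6.5) (18,7) (10.5,23.5) (5.5,26.5)
edge 0: (3,19.5)→(12.5,10)  cross = 3·10 − 12.5·19.5 = -213.7500; (r_i+r_j)·cross = 15.5·-213.7500 = -3313.1250
edge 1: (12.5,10)→(16.5,6.5)  cross = 12.5·6.5 − 16.5·10 = -83.7500; (r_i+r_j)·cross = 29·-83.7500 = -2428.7500
edge 2: (16.5,6.5)→(18,7)  cross = 16.5·7 − 18·6.5 = -1.5000; (r_i+r_j)·cross = 34.5·-1.5000 = -51.7500
edge 3: (18,7)→(10.5,23.5)  cross = 18·23.5 − 10.5·7 = 349.5000; (r_i+r_j)·cross = 28.5·349.5000 = 9960.7500
edge 4: (10.5,23.5)→(5.5,26.5)  cross = 10.5·26.5 − 5.5·23.5 = 149.0000; (r_i+r_j)·cross = 16·149.0000 = 2384.0000
edge 5: (5.5,26.5)→(3,19.5)  cross = 5.5·19.5 − 3·26.5 = 27.7500; (r_i+r_j)·cross = 8.5·27.7500 = 235.8750
Σcross = 227.2500 → A = |Σcross|/2 = 113.6250 mm²
Σ(r_i+r_j)·cross = 6787.0000 → first moment M = |Σ|/6 = 1131.1667
R_c = M/A = 1131.1667/113.6250 = 9.9553 mm
θ = 236° = 4.118977 rad
V = θ·R_c·A = 4.118977·9.9553·113.6250 = 4659.250 mm³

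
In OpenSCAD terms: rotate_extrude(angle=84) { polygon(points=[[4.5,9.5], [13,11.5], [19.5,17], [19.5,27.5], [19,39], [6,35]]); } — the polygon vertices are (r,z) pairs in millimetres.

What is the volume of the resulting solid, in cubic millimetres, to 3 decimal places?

Profile (r,z), 6 vertices: (4.5,9.5) (13,11.5) (19.5,17) (19.5,27.5) (19,39) (6,35)
edge 0: (4.5,9.5)→(13,11.5)  cross = 4.5·11.5 − 13·9.5 = -71.7500; (r_i+r_j)·cross = 17.5·-71.7500 = -1255.6250
edge 1: (13,11.5)→(19.5,17)  cross = 13·17 − 19.5·11.5 = -3.2500; (r_i+r_j)·cross = 32.5·-3.2500 = -105.6250
edge 2: (19.5,17)→(19.5,27.5)  cross = 19.5·27.5 − 19.5·17 = 204.7500; (r_i+r_j)·cross = 39·204.7500 = 7985.2500
edge 3: (19.5,27.5)→(19,39)  cross = 19.5·39 − 19·27.5 = 238.0000; (r_i+r_j)·cross = 38.5·238.0000 = 9163.0000
edge 4: (19,39)→(6,35)  cross = 19·35 − 6·39 = 431.0000; (r_i+r_j)·cross = 25·431.0000 = 10775.0000
edge 5: (6,35)→(4.5,9.5)  cross = 6·9.5 − 4.5·35 = -100.5000; (r_i+r_j)·cross = 10.5·-100.5000 = -1055.2500
Σcross = 698.2500 → A = |Σcross|/2 = 349.1250 mm²
Σ(r_i+r_j)·cross = 25506.7500 → first moment M = |Σ|/6 = 4251.1250
R_c = M/A = 4251.1250/349.1250 = 12.1765 mm
θ = 84° = 1.466077 rad
V = θ·R_c·A = 1.466077·12.1765·349.1250 = 6232.475 mm³

Volume = 6232.475 mm³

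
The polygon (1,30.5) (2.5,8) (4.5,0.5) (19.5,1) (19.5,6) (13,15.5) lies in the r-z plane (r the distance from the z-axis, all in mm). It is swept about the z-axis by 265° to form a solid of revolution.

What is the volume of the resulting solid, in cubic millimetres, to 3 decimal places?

Profile (r,z), 6 vertices: (1,30.5) (2.5,8) (4.5,0.5) (19.5,1) (19.5,6) (13,15.5)
edge 0: (1,30.5)→(2.5,8)  cross = 1·8 − 2.5·30.5 = -68.2500; (r_i+r_j)·cross = 3.5·-68.2500 = -238.8750
edge 1: (2.5,8)→(4.5,0.5)  cross = 2.5·0.5 − 4.5·8 = -34.7500; (r_i+r_j)·cross = 7·-34.7500 = -243.2500
edge 2: (4.5,0.5)→(19.5,1)  cross = 4.5·1 − 19.5·0.5 = -5.2500; (r_i+r_j)·cross = 24·-5.2500 = -126.0000
edge 3: (19.5,1)→(19.5,6)  cross = 19.5·6 − 19.5·1 = 97.5000; (r_i+r_j)·cross = 39·97.5000 = 3802.5000
edge 4: (19.5,6)→(13,15.5)  cross = 19.5·15.5 − 13·6 = 224.2500; (r_i+r_j)·cross = 32.5·224.2500 = 7288.1250
edge 5: (13,15.5)→(1,30.5)  cross = 13·30.5 − 1·15.5 = 381.0000; (r_i+r_j)·cross = 14·381.0000 = 5334.0000
Σcross = 594.5000 → A = |Σcross|/2 = 297.2500 mm²
Σ(r_i+r_j)·cross = 15816.5000 → first moment M = |Σ|/6 = 2636.0833
R_c = M/A = 2636.0833/297.2500 = 8.8682 mm
θ = 265° = 4.625123 rad
V = θ·R_c·A = 4.625123·8.8682·297.2500 = 12192.208 mm³

Volume = 12192.208 mm³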